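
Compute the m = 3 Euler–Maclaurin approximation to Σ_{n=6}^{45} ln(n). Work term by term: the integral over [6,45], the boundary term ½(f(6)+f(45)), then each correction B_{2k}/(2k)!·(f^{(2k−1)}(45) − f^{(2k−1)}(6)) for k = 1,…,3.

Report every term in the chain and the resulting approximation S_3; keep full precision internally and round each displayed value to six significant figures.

S_3 ≈ 124.336

∫_6^45 ln(x) dx evaluates to 121.549.
Endpoint term: (f(6) + f(45))/2 = (1.79176 + 3.80666)/2 = 2.79921.
So far: 124.348.
Order-1 term: 1/12 · (0.0222222 − 0.166667) = -0.0120370.
Running total after k=1: 124.336.
Order-2 term: −1/720 · (2.19479e-05 − 0.00925926) = 1.28296e-05.
Running total after k=2: 124.336.
Order-3 term: 1/30240 · (1.30061e-07 − 0.00308642) = -1.02060e-07.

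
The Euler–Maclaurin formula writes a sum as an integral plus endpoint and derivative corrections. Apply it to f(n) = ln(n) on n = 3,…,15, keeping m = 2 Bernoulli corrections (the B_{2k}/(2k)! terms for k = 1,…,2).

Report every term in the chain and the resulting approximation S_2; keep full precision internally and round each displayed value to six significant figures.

S_2 ≈ 27.2061

The integral term ∫_3^15 ln(x) dx = 25.3249.
Boundary: ½(f(3) + f(15)) = ½(1.09861 + 2.70805) = 1.90333.
Integral + boundary = 27.2282.
k=1: B_{2}/(2)! × [f^{(1)}(15) − f^{(1)}(3)] = 1/12 × (0.0666667 − 0.333333) = -0.0222222.
After k=1: 27.2060.
k=2: B_{4}/(4)! × [f^{(3)}(15) − f^{(3)}(3)] = −1/720 × (0.000592593 − 0.0740741) = 0.000102058.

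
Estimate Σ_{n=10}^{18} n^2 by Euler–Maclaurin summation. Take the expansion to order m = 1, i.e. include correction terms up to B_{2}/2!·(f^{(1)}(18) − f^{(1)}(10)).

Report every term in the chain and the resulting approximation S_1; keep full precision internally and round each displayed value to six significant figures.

Integral: ∫_10^18 x^2 dx = 1610.67.
Endpoint term: (f(10) + f(18))/2 = (100.000 + 324.000)/2 = 212.000.
Integral + boundary = 1822.67.
Correction k=1: B_{2}/2! · (f^{(1)}(18) − f^{(1)}(10)) = 1/12 · (36.0000 − 20.0000) = 1.33333.

S_1 ≈ 1824.00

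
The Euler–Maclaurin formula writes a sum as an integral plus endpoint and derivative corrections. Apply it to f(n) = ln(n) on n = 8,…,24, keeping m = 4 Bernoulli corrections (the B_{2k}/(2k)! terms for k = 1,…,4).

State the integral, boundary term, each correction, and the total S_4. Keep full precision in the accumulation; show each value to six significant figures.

∫_8^24 ln(x) dx evaluates to 43.6378.
Boundary: ½(f(8) + f(24)) = ½(2.07944 + 3.17805) = 2.62875.
Integral + boundary = 46.2665.
Order-1 term: 1/12 · (0.0416667 − 0.125000) = -0.00694444.
After k=1: 46.2596.
Order-2 term: −1/720 · (0.000144676 − 0.00390625) = 5.22441e-06.
After k=2: 46.2596.
Order-3 term: 1/30240 · (3.01408e-06 − 0.000732422) = -2.41206e-08.
After k=3: 46.2596.
Order-4 term: −1/1209600 · (1.56983e-07 − 0.000343323) = 2.83702e-10.

S_4 ≈ 46.2596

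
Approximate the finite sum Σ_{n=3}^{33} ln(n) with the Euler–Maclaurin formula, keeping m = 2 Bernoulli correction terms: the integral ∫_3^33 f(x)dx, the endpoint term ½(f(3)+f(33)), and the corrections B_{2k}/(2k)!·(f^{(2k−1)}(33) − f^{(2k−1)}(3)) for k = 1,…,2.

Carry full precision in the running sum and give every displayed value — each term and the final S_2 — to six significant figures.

Integral: ∫_3^33 ln(x) dx = 82.0889.
Endpoint term: (f(3) + f(33))/2 = (1.09861 + 3.49651)/2 = 2.29756.
Running total after boundary: 84.3865.
Order-1 term: 1/12 · (0.0303030 − 0.333333) = -0.0252525.
Partial sum through k=1: 84.3612.
Order-2 term: −1/720 · (5.56529e-05 − 0.0740741) = 0.000102803.

S_2 ≈ 84.3613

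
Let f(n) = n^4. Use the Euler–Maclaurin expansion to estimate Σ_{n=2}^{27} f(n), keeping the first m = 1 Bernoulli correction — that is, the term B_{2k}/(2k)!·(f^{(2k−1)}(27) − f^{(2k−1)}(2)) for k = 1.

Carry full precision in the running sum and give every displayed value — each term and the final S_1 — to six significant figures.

Integral: ∫_2^27 x^4 dx = 2.86978e+06.
Boundary: ½(f(2) + f(27)) = ½(16.0000 + 531441) = 265728.
Running total after boundary: 3.13550e+06.
k=1: B_{2}/(2)! × [f^{(1)}(27) − f^{(1)}(2)] = 1/12 × (78732.0 − 32.0000) = 6558.33.

S_1 ≈ 3.14206e+06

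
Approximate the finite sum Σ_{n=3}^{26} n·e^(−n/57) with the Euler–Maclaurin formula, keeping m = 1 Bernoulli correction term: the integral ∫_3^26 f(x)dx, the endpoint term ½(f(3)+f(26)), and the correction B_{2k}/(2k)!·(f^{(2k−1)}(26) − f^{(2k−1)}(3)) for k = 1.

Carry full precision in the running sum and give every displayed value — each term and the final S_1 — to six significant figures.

∫_3^26 x·e^(−x/57) dx evaluates to 246.502.
Boundary: ½(f(3) + f(26)) = ½(2.84619 + 16.4768) = 9.66152.
Integral + boundary = 256.164.
k=1: B_{2}/(2)! × [f^{(1)}(26) − f^{(1)}(3)] = 1/12 × (0.344657 − 0.898796) = -0.0461782.

S_1 ≈ 256.118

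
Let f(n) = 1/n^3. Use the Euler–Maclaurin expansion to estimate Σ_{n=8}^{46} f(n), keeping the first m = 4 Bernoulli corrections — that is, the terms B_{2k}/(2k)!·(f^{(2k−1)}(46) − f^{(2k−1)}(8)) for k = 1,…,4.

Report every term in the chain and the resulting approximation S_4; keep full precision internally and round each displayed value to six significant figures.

S_4 ≈ 0.00861857

The integral term ∫_8^46 1/x^3 dx = 0.00757621.
Endpoint term: (f(8) + f(46))/2 = (0.00195312 + 1.02737e-05)/2 = 0.000981699.
So far: 0.00855790.
k=1: B_{2}/(2)! × [f^{(1)}(46) − f^{(1)}(8)] = 1/12 × (-6.70023e-07 − (-0.000732422)) = 6.09793e-05.
Partial sum through k=1: 0.00861888.
k=2: B_{4}/(4)! × [f^{(3)}(46) − f^{(3)}(8)] = −1/720 × (-6.33292e-09 − (-0.000228882)) = -3.17883e-07.
Partial sum through k=2: 0.00861857.
k=3: B_{6}/(6)! × [f^{(5)}(46) − f^{(5)}(8)] = 1/30240 × (-1.25701e-10 − (-0.000150204)) = 4.96705e-09.
Partial sum through k=3: 0.00861857.
k=4: B_{8}/(8)! × [f^{(7)}(46) − f^{(7)}(8)] = −1/1209600 × (-4.27715e-12 − (-0.000168979)) = -1.39698e-10.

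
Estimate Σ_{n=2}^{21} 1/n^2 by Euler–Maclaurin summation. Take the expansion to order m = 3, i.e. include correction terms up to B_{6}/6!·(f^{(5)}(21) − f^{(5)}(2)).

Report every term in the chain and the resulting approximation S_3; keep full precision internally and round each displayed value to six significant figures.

Integral: ∫_2^21 1/x^2 dx = 0.452381.
Endpoint term: (f(2) + f(21))/2 = (0.250000 + 0.00226757)/2 = 0.126134.
So far: 0.578515.
Order-1 term: 1/12 · (-0.000215959 − (-0.250000)) = 0.0208153.
After k=1: 0.599330.
Order-2 term: −1/720 · (-5.87645e-06 − (-0.750000)) = -0.00104166.
After k=2: 0.598288.
Order-3 term: 1/30240 · (-3.99758e-07 − (-5.62500)) = 0.000186012.

S_3 ≈ 0.598474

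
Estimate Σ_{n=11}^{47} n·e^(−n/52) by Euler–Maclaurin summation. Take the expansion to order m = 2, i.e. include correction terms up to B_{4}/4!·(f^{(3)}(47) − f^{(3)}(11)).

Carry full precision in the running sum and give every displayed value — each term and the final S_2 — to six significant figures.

The integral term ∫_11^47 x·e^(−x/52) dx = 566.406.
Endpoint term: (f(11) + f(47))/2 = (8.90272 + 19.0354)/2 = 13.9691.
Integral + boundary = 580.375.
Correction k=1: B_{2}/2! · (f^{(1)}(47) − f^{(1)}(11)) = 1/12 · (0.0389432 − 0.638132) = -0.0499324.
Partial sum through k=1: 580.325.
Correction k=2: B_{4}/4! · (f^{(3)}(47) − f^{(3)}(11)) = −1/720 · (0.000313965 − 0.000834618) = 7.23130e-07.

S_2 ≈ 580.325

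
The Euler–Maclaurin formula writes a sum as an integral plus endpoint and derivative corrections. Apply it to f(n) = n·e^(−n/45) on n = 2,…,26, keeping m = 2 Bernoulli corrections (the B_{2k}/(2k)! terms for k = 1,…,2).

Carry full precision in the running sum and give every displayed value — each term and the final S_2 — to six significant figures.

S_2 ≈ 238.398

The integral term ∫_2^26 x·e^(−x/45) dx = 230.203.
Boundary: ½(f(2) + f(26)) = ½(1.91306 + 14.5897) = 8.25140.
Integral + boundary = 238.455.
k=1: B_{2}/(2)! × [f^{(1)}(26) − f^{(1)}(2)] = 1/12 × (0.236927 − 0.914016) = -0.0564241.
After k=1: 238.398.
k=2: B_{4}/(4)! × [f^{(3)}(26) − f^{(3)}(2)] = −1/720 × (0.000671217 − 0.00139609) = 1.00676e-06.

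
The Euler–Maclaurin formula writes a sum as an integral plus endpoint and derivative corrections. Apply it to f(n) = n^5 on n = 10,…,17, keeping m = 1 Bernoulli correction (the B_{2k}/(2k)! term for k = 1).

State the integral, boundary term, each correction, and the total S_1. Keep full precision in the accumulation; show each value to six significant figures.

S_1 ≈ 4.64682e+06

∫_10^17 x^5 dx evaluates to 3.85626e+06.
½[f(10) + f(17)] = ½[100000 + 1.41986e+06] = 759928.
So far: 4.61619e+06.
k=1: B_{2}/(2)! × [f^{(1)}(17) − f^{(1)}(10)] = 1/12 × (417605 − 50000.0) = 30633.8.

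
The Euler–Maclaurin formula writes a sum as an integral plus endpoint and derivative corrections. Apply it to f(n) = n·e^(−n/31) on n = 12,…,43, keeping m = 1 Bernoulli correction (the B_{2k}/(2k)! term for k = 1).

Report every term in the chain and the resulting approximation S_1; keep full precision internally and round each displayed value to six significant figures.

S_1 ≈ 341.503

The integral term ∫_12^43 x·e^(−x/31) dx = 332.101.
½[f(12) + f(43)] = ½[8.14830 + 10.7414] = 9.44484.
So far: 341.546.
k=1: B_{2}/(2)! × [f^{(1)}(43) − f^{(1)}(12)] = 1/12 × (-0.0966966 − 0.416177) = -0.0427395.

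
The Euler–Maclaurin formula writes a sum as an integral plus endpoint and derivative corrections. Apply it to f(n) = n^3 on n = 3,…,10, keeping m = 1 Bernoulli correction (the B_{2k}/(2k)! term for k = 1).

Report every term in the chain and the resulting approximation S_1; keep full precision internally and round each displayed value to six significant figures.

The integral term ∫_3^10 x^3 dx = 2479.75.
Boundary: ½(f(3) + f(10)) = ½(27.0000 + 1000.00) = 513.500.
So far: 2993.25.
Correction k=1: B_{2}/2! · (f^{(1)}(10) − f^{(1)}(3)) = 1/12 · (300.000 − 27.0000) = 22.7500.

S_1 ≈ 3016.00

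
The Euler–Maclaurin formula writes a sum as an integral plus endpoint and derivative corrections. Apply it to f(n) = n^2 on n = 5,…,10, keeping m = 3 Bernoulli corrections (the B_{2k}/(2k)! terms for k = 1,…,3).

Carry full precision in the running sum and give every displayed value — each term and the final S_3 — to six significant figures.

The integral term ∫_5^10 x^2 dx = 291.667.
½[f(5) + f(10)] = ½[25.0000 + 100.000] = 62.5000.
Integral + boundary = 354.167.
k=1: B_{2}/(2)! × [f^{(1)}(10) − f^{(1)}(5)] = 1/12 × (20.0000 − 10.0000) = 0.833333.
Partial sum through k=1: 355.000.
k=2: B_{4}/(4)! × [f^{(3)}(10) − f^{(3)}(5)] = −1/720 × (0.00000 − 0.00000) = 0.00000.
Partial sum through k=2: 355.000.
k=3: B_{6}/(6)! × [f^{(5)}(10) − f^{(5)}(5)] = 1/30240 × (0.00000 − 0.00000) = 0.00000.

S_3 ≈ 355.000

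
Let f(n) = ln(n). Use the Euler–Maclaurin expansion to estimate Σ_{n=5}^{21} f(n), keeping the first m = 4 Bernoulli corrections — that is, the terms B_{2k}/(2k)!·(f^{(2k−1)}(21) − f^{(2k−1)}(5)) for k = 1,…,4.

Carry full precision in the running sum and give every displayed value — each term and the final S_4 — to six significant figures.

S_4 ≈ 42.2021

The integral term ∫_5^21 ln(x) dx = 39.8878.
Endpoint term: (f(5) + f(21))/2 = (1.60944 + 3.04452)/2 = 2.32698.
Running total after boundary: 42.2148.
Correction k=1: B_{2}/2! · (f^{(1)}(21) − f^{(1)}(5)) = 1/12 · (0.0476190 − 0.200000) = -0.0126984.
After k=1: 42.2021.
Correction k=2: B_{4}/4! · (f^{(3)}(21) − f^{(3)}(5)) = −1/720 · (0.000215959 − 0.0160000) = 2.19223e-05.
After k=2: 42.2021.
Correction k=3: B_{6}/6! · (f^{(5)}(21) − f^{(5)}(5)) = 1/30240 · (5.87645e-06 − 0.00768000) = -2.53774e-07.
After k=3: 42.2021.
Correction k=4: B_{8}/8! · (f^{(7)}(21) − f^{(7)}(5)) = −1/1209600 · (3.99758e-07 − 0.00921600) = 7.61872e-09.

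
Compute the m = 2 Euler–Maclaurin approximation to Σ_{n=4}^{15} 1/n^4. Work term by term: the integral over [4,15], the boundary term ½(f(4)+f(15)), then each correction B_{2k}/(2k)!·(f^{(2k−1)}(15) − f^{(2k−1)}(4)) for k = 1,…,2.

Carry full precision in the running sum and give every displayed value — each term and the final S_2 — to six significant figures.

S_2 ≈ 0.00738748

Integral: ∫_4^15 1/x^4 dx = 0.00510957.
Endpoint term: (f(4) + f(15))/2 = (0.00390625 + 1.97531e-05)/2 = 0.00196300.
Integral + boundary = 0.00707257.
k=1: B_{2}/(2)! × [f^{(1)}(15) − f^{(1)}(4)] = 1/12 × (-5.26749e-06 − (-0.00390625)) = 0.000325082.
Partial sum through k=1: 0.00739765.
k=2: B_{4}/(4)! × [f^{(3)}(15) − f^{(3)}(4)] = −1/720 × (-7.02332e-07 − (-0.00732422)) = -1.01716e-05.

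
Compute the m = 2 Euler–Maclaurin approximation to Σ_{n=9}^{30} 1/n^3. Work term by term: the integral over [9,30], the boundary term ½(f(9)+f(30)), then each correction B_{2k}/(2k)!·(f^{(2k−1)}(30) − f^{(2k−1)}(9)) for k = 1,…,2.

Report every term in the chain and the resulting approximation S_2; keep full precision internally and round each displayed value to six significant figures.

∫_9^30 1/x^3 dx evaluates to 0.00561728.
Boundary: ½(f(9) + f(30)) = ½(0.00137174 + 3.70370e-05) = 0.000704390.
Integral + boundary = 0.00632167.
k=1: B_{2}/(2)! × [f^{(1)}(30) − f^{(1)}(9)] = 1/12 × (-3.70370e-06 − (-0.000457247)) = 3.77953e-05.
After k=1: 0.00635947.
k=2: B_{4}/(4)! × [f^{(3)}(30) − f^{(3)}(9)] = −1/720 × (-8.23045e-08 − (-0.000112901)) = -1.56692e-07.

S_2 ≈ 0.00635931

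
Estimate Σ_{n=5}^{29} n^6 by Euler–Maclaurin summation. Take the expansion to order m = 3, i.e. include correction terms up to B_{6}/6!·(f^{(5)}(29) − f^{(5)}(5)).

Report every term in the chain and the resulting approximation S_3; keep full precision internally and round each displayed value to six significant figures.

S_3 ≈ 2.77193e+09

The integral term ∫_5^29 x^6 dx = 2.46426e+09.
Endpoint term: (f(5) + f(29))/2 = (15625.0 + 5.94823e+08)/2 = 2.97419e+08.
So far: 2.76168e+09.
Order-1 term: 1/12 · (1.23067e+08 − 18750.0) = 1.02540e+07.
After k=1: 2.77193e+09.
Order-2 term: −1/720 · (2.92668e+06 − 15000.0) = -4044.00.
After k=2: 2.77193e+09.
Order-3 term: 1/30240 · (20880.0 − 3600.00) = 0.571429.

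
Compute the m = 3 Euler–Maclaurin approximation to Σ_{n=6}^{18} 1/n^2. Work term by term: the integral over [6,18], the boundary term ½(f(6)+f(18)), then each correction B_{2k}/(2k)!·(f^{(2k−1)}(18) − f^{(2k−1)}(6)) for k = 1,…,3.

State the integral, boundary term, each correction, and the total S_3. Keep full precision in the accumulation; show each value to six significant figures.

∫_6^18 1/x^2 dx evaluates to 0.111111.
½[f(6) + f(18)] = ½[0.0277778 + 0.00308642] = 0.0154321.
Integral + boundary = 0.126543.
Order-1 term: 1/12 · (-0.000342936 − (-0.00925926)) = 0.000743027.
Running total after k=1: 0.127286.
Order-2 term: −1/720 · (-1.27013e-05 − (-0.00308642)) = -4.26905e-06.
Running total after k=2: 0.127282.
Order-3 term: 1/30240 · (-1.17605e-06 − (-0.00257202)) = 8.50146e-08.

S_3 ≈ 0.127282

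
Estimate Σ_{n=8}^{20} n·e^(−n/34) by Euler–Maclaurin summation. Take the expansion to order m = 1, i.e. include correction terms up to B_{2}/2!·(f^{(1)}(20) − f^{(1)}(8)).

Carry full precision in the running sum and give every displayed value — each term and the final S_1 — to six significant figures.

The integral term ∫_8^20 x·e^(−x/34) dx = 109.061.
Endpoint term: (f(8) + f(20))/2 = (6.32271 + 11.1061)/2 = 8.71442.
Running total after boundary: 117.775.
Order-1 term: 1/12 · (0.228656 − 0.604376) = -0.0313101.

S_1 ≈ 117.744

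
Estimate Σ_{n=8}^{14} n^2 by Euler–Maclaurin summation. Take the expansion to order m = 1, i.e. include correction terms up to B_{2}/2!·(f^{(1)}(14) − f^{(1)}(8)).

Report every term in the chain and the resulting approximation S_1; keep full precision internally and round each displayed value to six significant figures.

Integral: ∫_8^14 x^2 dx = 744.000.
½[f(8) + f(14)] = ½[64.0000 + 196.000] = 130.000.
So far: 874.000.
k=1: B_{2}/(2)! × [f^{(1)}(14) − f^{(1)}(8)] = 1/12 × (28.0000 − 16.0000) = 1.00000.

S_1 ≈ 875.000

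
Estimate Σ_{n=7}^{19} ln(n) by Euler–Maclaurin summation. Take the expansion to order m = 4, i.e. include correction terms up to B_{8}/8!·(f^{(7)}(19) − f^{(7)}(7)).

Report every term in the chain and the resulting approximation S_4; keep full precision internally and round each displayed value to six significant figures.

∫_7^19 ln(x) dx evaluates to 30.3230.
Boundary: ½(f(7) + f(19)) = ½(1.94591 + 2.94444) = 2.44517.
Integral + boundary = 32.7681.
Correction k=1: B_{2}/2! · (f^{(1)}(19) − f^{(1)}(7)) = 1/12 · (0.0526316 − 0.142857) = -0.00751880.
Running total after k=1: 32.7606.
Correction k=2: B_{4}/4! · (f^{(3)}(19) − f^{(3)}(7)) = −1/720 · (0.000291588 − 0.00583090) = 7.69349e-06.
Running total after k=2: 32.7606.
Correction k=3: B_{6}/6! · (f^{(5)}(19) − f^{(5)}(7)) = 1/30240 · (9.69267e-06 − 0.00142798) = -4.69009e-08.
Running total after k=3: 32.7606.
Correction k=4: B_{8}/8! · (f^{(7)}(19) − f^{(7)}(7)) = −1/1209600 · (8.05485e-07 − 0.000874271) = 7.22111e-10.

S_4 ≈ 32.7606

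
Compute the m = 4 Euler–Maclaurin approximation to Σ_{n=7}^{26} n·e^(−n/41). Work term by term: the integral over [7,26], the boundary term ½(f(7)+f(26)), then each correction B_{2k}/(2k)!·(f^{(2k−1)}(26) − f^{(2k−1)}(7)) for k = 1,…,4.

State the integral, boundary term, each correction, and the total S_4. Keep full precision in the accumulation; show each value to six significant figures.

∫_7^26 x·e^(−x/41) dx evaluates to 202.142.
Boundary: ½(f(7) + f(26)) = ½(5.90133 + 13.7901) = 9.84571.
So far: 211.988.
Correction k=1: B_{2}/2! · (f^{(1)}(26) − f^{(1)}(7)) = 1/12 · (0.194044 − 0.699113) = -0.0420890.
After k=1: 211.946.
Correction k=2: B_{4}/4! · (f^{(3)}(26) − f^{(3)}(7)) = −1/720 · (0.000746473 − 0.00141892) = 9.33958e-07.
After k=2: 211.946.
Correction k=3: B_{6}/6! · (f^{(5)}(26) − f^{(5)}(7)) = 1/30240 · (8.19459e-07 − 1.44078e-06) = -2.05464e-11.
After k=3: 211.946.
Correction k=4: B_{8}/8! · (f^{(7)}(26) − f^{(7)}(7)) = −1/1209600 · (7.10800e-10 − 1.21206e-09) = 4.14400e-16.

S_4 ≈ 211.946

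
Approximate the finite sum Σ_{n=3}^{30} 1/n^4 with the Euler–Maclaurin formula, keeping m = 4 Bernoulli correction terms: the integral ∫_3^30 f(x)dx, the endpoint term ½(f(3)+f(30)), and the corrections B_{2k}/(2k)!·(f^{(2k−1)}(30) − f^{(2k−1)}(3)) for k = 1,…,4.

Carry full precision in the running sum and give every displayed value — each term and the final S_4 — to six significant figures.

S_4 ≈ 0.0198108

∫_3^30 1/x^4 dx evaluates to 0.0123333.
Endpoint term: (f(3) + f(30))/2 = (0.0123457 + 1.23457e-06)/2 = 0.00617346.
So far: 0.0185068.
Order-1 term: 1/12 · (-1.64609e-07 − (-0.0164609)) = 0.00137173.
Running total after k=1: 0.0198785.
Order-2 term: −1/720 · (-5.48697e-09 − (-0.0548697)) = -7.62079e-05.
Running total after k=2: 0.0198023.
Order-3 term: 1/30240 · (-3.41411e-10 − (-0.341411)) = 1.12901e-05.
Running total after k=3: 0.0198136.
Order-4 term: −1/1209600 · (-3.41411e-11 − (-3.41411)) = -2.82251e-06.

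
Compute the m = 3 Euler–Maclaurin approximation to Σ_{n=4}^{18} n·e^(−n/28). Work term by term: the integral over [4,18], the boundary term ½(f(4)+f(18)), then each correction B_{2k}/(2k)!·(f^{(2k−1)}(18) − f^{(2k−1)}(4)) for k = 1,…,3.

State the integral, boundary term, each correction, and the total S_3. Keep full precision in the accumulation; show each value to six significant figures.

∫_4^18 x·e^(−x/28) dx evaluates to 99.5076.
½[f(4) + f(18)] = ½[3.46751 + 9.46418] = 6.46585.
Running total after boundary: 105.973.
Order-1 term: 1/12 · (0.187781 − 0.743038) = -0.0462714.
After k=1: 105.927.
Order-2 term: −1/720 · (0.00158081 − 0.00315918) = 2.19217e-06.
After k=2: 105.927.
Order-3 term: 1/30240 · (3.72718e-06 − 6.85025e-06) = -1.03276e-10.

S_3 ≈ 105.927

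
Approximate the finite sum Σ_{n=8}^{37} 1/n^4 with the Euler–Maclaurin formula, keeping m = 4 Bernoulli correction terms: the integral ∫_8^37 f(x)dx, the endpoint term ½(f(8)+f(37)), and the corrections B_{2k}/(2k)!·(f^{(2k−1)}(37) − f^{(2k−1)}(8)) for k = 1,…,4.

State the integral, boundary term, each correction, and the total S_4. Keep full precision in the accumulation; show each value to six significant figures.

The integral term ∫_8^37 1/x^4 dx = 0.000644461.
Endpoint term: (f(8) + f(37))/2 = (0.000244141 + 5.33572e-07)/2 = 0.000122337.
So far: 0.000766798.
Correction k=1: B_{2}/2! · (f^{(1)}(37) − f^{(1)}(8)) = 1/12 · (-5.76835e-08 − (-0.000122070)) = 1.01677e-05.
Running total after k=1: 0.000776966.
Correction k=2: B_{4}/4! · (f^{(3)}(37) − f^{(3)}(8)) = −1/720 · (-1.26406e-09 − (-5.72205e-05)) = -7.94711e-08.
Running total after k=2: 0.000776886.
Correction k=3: B_{6}/6! · (f^{(5)}(37) − f^{(5)}(8)) = 1/30240 · (-5.17075e-11 − (-5.00679e-05)) = 1.65568e-09.
Running total after k=3: 0.000776888.
Correction k=4: B_{8}/8! · (f^{(7)}(37) − f^{(7)}(8)) = −1/1209600 · (-3.39933e-12 − (-7.04080e-05)) = -5.82077e-11.

S_4 ≈ 0.000776888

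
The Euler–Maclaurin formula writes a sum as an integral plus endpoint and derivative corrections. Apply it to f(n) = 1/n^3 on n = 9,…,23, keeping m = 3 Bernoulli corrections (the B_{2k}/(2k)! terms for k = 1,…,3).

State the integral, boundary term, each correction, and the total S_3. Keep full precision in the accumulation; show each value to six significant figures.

Integral: ∫_9^23 1/x^3 dx = 0.00522766.
½[f(9) + f(23)] = ½[0.00137174 + 8.21895e-05] = 0.000726966.
Integral + boundary = 0.00595463.
Order-1 term: 1/12 · (-1.07204e-05 − (-0.000457247)) = 3.72106e-05.
Partial sum through k=1: 0.00599184.
Order-2 term: −1/720 · (-4.05307e-07 − (-0.000112901)) = -1.56243e-07.
Partial sum through k=2: 0.00599168.
Order-3 term: 1/30240 · (-3.21794e-08 − (-5.85410e-05)) = 1.93482e-09.

S_3 ≈ 0.00599168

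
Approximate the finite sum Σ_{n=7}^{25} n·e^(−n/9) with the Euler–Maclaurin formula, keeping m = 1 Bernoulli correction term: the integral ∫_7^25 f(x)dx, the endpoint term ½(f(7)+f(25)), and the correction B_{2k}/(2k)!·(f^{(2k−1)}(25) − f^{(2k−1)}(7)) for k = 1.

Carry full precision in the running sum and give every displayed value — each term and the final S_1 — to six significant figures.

S_1 ≈ 49.4988

∫_7^25 x·e^(−x/9) dx evaluates to 47.1313.
Boundary: ½(f(7) + f(25)) = ½(3.21598 + 1.55441) = 2.38520.
So far: 49.5165.
k=1: B_{2}/(2)! × [f^{(1)}(25) − f^{(1)}(7)] = 1/12 × (-0.110536 − 0.102095) = -0.0177192.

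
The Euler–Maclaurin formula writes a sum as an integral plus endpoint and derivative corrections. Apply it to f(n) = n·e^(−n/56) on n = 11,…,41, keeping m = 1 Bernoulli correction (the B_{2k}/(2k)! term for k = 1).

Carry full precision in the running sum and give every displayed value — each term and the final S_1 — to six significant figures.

Integral: ∫_11^41 x·e^(−x/56) dx = 470.742.
½[f(11) + f(41)] = ½[9.03826 + 19.7160] = 14.3771.
So far: 485.119.
Correction k=1: B_{2}/2! · (f^{(1)}(41) − f^{(1)}(11)) = 1/12 · (0.128806 − 0.660263) = -0.0442880.

S_1 ≈ 485.075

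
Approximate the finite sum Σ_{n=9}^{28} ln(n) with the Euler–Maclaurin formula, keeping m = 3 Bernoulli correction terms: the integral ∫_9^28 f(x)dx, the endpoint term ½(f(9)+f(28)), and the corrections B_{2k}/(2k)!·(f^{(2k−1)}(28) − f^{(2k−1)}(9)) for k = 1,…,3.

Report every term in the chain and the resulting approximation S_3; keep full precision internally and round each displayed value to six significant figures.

Integral: ∫_9^28 ln(x) dx = 54.5267.
Boundary: ½(f(9) + f(28)) = ½(2.19722 + 3.33220) = 2.76471.
So far: 57.2914.
Correction k=1: B_{2}/2! · (f^{(1)}(28) − f^{(1)}(9)) = 1/12 · (0.0357143 − 0.111111) = -0.00628307.
Running total after k=1: 57.2851.
Correction k=2: B_{4}/4! · (f^{(3)}(28) − f^{(3)}(9)) = −1/720 · (9.11079e-05 − 0.00274348) = 3.68386e-06.
Running total after k=2: 57.2851.
Correction k=3: B_{6}/6! · (f^{(5)}(28) − f^{(5)}(9)) = 1/30240 · (1.39451e-06 − 0.000406442) = -1.33944e-08.

S_3 ≈ 57.2851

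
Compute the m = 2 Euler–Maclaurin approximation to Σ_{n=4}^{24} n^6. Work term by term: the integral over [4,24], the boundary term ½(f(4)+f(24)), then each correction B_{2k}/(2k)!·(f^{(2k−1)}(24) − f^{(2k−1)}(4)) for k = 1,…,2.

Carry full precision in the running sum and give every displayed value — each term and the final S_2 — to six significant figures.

S_2 ≈ 7.54740e+08

Integral: ∫_4^24 x^6 dx = 6.55208e+08.
Boundary: ½(f(4) + f(24)) = ½(4096.00 + 1.91103e+08) = 9.55535e+07.
So far: 7.50761e+08.
Order-1 term: 1/12 · (4.77757e+07 − 6144.00) = 3.98080e+06.
After k=1: 7.54742e+08.
Order-2 term: −1/720 · (1.65888e+06 − 7680.00) = -2293.33.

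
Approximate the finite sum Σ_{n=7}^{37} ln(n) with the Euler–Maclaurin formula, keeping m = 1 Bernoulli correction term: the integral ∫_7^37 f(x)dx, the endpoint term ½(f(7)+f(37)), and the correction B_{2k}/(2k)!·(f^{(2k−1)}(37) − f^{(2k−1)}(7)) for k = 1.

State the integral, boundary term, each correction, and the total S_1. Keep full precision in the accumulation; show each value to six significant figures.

S_1 ≈ 92.7514

∫_7^37 ln(x) dx evaluates to 89.9826.
½[f(7) + f(37)] = ½[1.94591 + 3.61092] = 2.77841.
Running total after boundary: 92.7610.
k=1: B_{2}/(2)! × [f^{(1)}(37) − f^{(1)}(7)] = 1/12 × (0.0270270 − 0.142857) = -0.00965251.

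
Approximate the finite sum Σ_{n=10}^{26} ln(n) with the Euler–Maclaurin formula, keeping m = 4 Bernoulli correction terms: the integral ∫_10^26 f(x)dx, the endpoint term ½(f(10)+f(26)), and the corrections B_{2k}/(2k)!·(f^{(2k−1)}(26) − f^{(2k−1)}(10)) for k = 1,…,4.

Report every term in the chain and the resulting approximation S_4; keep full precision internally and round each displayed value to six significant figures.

Integral: ∫_10^26 ln(x) dx = 45.6847.
Endpoint term: (f(10) + f(26))/2 = (2.30259 + 3.25810)/2 = 2.78034.
Running total after boundary: 48.4650.
Correction k=1: B_{2}/2! · (f^{(1)}(26) − f^{(1)}(10)) = 1/12 · (0.0384615 − 0.100000) = -0.00512821.
After k=1: 48.4599.
Correction k=2: B_{4}/4! · (f^{(3)}(26) − f^{(3)}(10)) = −1/720 · (0.000113792 − 0.00200000) = 2.61973e-06.
After k=2: 48.4599.
Correction k=3: B_{6}/6! · (f^{(5)}(26) − f^{(5)}(10)) = 1/30240 · (2.01997e-06 − 0.000240000) = -7.86971e-09.
After k=3: 48.4599.
Correction k=4: B_{8}/8! · (f^{(7)}(26) − f^{(7)}(10)) = −1/1209600 · (8.96436e-08 − 7.20000e-05) = 5.94497e-11.

S_4 ≈ 48.4599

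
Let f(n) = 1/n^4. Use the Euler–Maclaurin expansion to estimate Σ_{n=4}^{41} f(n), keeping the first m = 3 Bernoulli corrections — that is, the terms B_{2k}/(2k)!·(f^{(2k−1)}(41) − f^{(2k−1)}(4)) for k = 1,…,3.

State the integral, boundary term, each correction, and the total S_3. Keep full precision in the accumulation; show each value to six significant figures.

∫_4^41 1/x^4 dx evaluates to 0.00520350.
Boundary: ½(f(4) + f(41)) = ½(0.00390625 + 3.53887e-07) = 0.00195330.
Running total after boundary: 0.00715680.
Correction k=1: B_{2}/2! · (f^{(1)}(41) − f^{(1)}(4)) = 1/12 · (-3.45256e-08 − (-0.00390625)) = 0.000325518.
Running total after k=1: 0.00748232.
Correction k=2: B_{4}/4! · (f^{(3)}(41) − f^{(3)}(4)) = −1/720 · (-6.16161e-10 − (-0.00732422)) = -1.01725e-05.
Running total after k=2: 0.00747214.
Correction k=3: B_{6}/6! · (f^{(5)}(41) − f^{(5)}(4)) = 1/30240 · (-2.05265e-11 − (-0.0256348)) = 8.47711e-07.

S_3 ≈ 0.00747299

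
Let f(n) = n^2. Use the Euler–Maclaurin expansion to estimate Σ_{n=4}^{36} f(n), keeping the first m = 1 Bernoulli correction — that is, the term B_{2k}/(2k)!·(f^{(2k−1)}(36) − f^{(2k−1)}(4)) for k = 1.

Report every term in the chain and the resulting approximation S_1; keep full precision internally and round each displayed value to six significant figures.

The integral term ∫_4^36 x^2 dx = 15530.7.
Endpoint term: (f(4) + f(36))/2 = (16.0000 + 1296.00)/2 = 656.000.
So far: 16186.7.
Order-1 term: 1/12 · (72.0000 − 8.00000) = 5.33333.

S_1 ≈ 16192.0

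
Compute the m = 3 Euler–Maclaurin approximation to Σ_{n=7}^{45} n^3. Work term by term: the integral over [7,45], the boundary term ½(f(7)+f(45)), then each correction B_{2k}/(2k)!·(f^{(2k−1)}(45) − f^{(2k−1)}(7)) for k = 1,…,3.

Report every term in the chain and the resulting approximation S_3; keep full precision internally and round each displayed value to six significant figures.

S_3 ≈ 1.07078e+06

The integral term ∫_7^45 x^3 dx = 1.02456e+06.
½[f(7) + f(45)] = ½[343.000 + 91125.0] = 45734.0.
So far: 1.07029e+06.
Order-1 term: 1/12 · (6075.00 − 147.000) = 494.000.
Partial sum through k=1: 1.07078e+06.
Order-2 term: −1/720 · (6.00000 − 6.00000) = 0.00000.
Partial sum through k=2: 1.07078e+06.
Order-3 term: 1/30240 · (0.00000 − 0.00000) = 0.00000.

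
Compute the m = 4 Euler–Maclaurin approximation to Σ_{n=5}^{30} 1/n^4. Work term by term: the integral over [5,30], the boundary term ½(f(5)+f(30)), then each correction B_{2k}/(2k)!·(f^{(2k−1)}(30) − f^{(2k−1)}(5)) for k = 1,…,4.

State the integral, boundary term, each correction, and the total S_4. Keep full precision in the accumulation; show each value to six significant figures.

Integral: ∫_5^30 1/x^4 dx = 0.00265432.
Boundary: ½(f(5) + f(30)) = ½(0.00160000 + 1.23457e-06) = 0.000800617.
So far: 0.00345494.
k=1: B_{2}/(2)! × [f^{(1)}(30) − f^{(1)}(5)] = 1/12 × (-1.64609e-07 − (-0.00128000)) = 0.000106653.
Running total after k=1: 0.00356159.
k=2: B_{4}/(4)! × [f^{(3)}(30) − f^{(3)}(5)] = −1/720 × (-5.48697e-09 − (-0.00153600)) = -2.13333e-06.
Running total after k=2: 0.00355946.
k=3: B_{6}/(6)! × [f^{(5)}(30) − f^{(5)}(5)] = 1/30240 × (-3.41411e-10 − (-0.00344064)) = 1.13778e-07.
Running total after k=3: 0.00355957.
k=4: B_{8}/(8)! × [f^{(7)}(30) − f^{(7)}(5)] = −1/1209600 × (-3.41411e-11 − (-0.0123863)) = -1.02400e-08.

S_4 ≈ 0.00355956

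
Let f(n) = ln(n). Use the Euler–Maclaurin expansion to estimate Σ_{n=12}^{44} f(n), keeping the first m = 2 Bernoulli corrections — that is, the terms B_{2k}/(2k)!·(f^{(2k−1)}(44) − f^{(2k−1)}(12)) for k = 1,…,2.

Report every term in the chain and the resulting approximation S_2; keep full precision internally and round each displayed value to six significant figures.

S_2 ≈ 107.815

Integral: ∫_12^44 ln(x) dx = 104.685.
Boundary: ½(f(12) + f(44)) = ½(2.48491 + 3.78419) = 3.13455.
Integral + boundary = 107.820.
k=1: B_{2}/(2)! × [f^{(1)}(44) − f^{(1)}(12)] = 1/12 × (0.0227273 − 0.0833333) = -0.00505051.
After k=1: 107.815.
k=2: B_{4}/(4)! × [f^{(3)}(44) − f^{(3)}(12)] = −1/720 × (2.34786e-05 − 0.00115741) = 1.57490e-06.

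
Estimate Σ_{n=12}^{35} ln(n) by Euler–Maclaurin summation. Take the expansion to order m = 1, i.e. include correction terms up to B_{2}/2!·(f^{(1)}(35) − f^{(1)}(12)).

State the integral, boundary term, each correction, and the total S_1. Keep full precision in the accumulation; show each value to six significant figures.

The integral term ∫_12^35 ln(x) dx = 71.6183.
Endpoint term: (f(12) + f(35))/2 = (2.48491 + 3.55535)/2 = 3.02013.
Running total after boundary: 74.6384.
Order-1 term: 1/12 · (0.0285714 − 0.0833333) = -0.00456349.

S_1 ≈ 74.6339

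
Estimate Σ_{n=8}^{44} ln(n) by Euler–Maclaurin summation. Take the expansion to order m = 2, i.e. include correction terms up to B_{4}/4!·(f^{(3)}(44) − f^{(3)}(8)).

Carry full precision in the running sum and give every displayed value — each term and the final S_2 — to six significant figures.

The integral term ∫_8^44 ln(x) dx = 113.869.
Endpoint term: (f(8) + f(44))/2 = (2.07944 + 3.78419)/2 = 2.93182.
So far: 116.801.
k=1: B_{2}/(2)! × [f^{(1)}(44) − f^{(1)}(8)] = 1/12 × (0.0227273 − 0.125000) = -0.00852273.
After k=1: 116.792.
k=2: B_{4}/(4)! × [f^{(3)}(44) − f^{(3)}(8)] = −1/720 × (2.34786e-05 − 0.00390625) = 5.39274e-06.

S_2 ≈ 116.792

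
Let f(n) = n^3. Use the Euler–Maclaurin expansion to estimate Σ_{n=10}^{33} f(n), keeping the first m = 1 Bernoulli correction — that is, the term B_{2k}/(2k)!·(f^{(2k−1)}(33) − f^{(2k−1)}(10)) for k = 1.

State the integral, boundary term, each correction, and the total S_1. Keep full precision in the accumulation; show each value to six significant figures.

∫_10^33 x^3 dx evaluates to 293980.
Endpoint term: (f(10) + f(33))/2 = (1000.00 + 35937.0)/2 = 18468.5.
Running total after boundary: 312449.
Order-1 term: 1/12 · (3267.00 − 300.000) = 247.250.

S_1 ≈ 312696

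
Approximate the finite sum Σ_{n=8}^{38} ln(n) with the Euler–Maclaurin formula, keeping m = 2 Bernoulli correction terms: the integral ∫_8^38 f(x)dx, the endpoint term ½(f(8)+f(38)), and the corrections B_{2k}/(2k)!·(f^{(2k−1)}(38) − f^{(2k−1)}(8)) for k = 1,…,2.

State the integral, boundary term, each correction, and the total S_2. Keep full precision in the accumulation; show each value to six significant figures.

∫_8^38 ln(x) dx evaluates to 91.5927.
Boundary: ½(f(8) + f(38)) = ½(2.07944 + 3.63759) = 2.85851.
Running total after boundary: 94.4513.
Correction k=1: B_{2}/2! · (f^{(1)}(38) − f^{(1)}(8)) = 1/12 · (0.0263158 − 0.125000) = -0.00822368.
After k=1: 94.4430.
Correction k=2: B_{4}/4! · (f^{(3)}(38) − f^{(3)}(8)) = −1/720 · (3.64485e-05 − 0.00390625) = 5.37472e-06.

S_2 ≈ 94.4430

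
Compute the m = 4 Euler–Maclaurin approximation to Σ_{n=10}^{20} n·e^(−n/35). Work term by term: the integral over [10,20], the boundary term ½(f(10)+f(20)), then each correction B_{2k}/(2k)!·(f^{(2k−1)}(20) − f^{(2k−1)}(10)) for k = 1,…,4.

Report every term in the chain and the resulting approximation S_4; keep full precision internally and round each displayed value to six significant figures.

Integral: ∫_10^20 x·e^(−x/35) dx = 96.4944.
½[f(10) + f(20)] = ½[7.51477 + 11.2944] = 9.40457.
Running total after boundary: 105.899.
Order-1 term: 1/12 · (0.242022 − 0.536769) = -0.0245623.
Running total after k=1: 105.874.
Order-2 term: −1/720 · (0.00111956 − 0.00166508) = 7.57671e-07.
Running total after k=2: 105.874.
Order-3 term: 1/30240 · (1.66657e-06 − 2.36080e-06) = -2.29575e-11.
Running total after k=3: 105.874.
Order-4 term: −1/1209600 · (1.97487e-09 − 2.74478e-09) = 6.36501e-16.

S_4 ≈ 105.874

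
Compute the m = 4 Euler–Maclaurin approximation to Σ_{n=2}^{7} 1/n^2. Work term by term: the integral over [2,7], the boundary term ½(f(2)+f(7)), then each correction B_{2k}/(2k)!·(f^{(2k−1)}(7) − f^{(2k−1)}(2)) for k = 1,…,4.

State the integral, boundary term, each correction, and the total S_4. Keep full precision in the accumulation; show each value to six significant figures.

S_4 ≈ 0.511776

∫_2^7 1/x^2 dx evaluates to 0.357143.
Boundary: ½(f(2) + f(7)) = ½(0.250000 + 0.0204082) = 0.135204.
So far: 0.492347.
Correction k=1: B_{2}/2! · (f^{(1)}(7) − f^{(1)}(2)) = 1/12 · (-0.00583090 − (-0.250000)) = 0.0203474.
Running total after k=1: 0.512694.
Correction k=2: B_{4}/4! · (f^{(3)}(7) − f^{(3)}(2)) = −1/720 · (-0.00142798 − (-0.750000)) = -0.00103968.
Running total after k=2: 0.511655.
Correction k=3: B_{6}/6! · (f^{(5)}(7) − f^{(5)}(2)) = 1/30240 · (-0.000874271 − (-5.62500)) = 0.000185983.
Running total after k=3: 0.511841.
Correction k=4: B_{8}/8! · (f^{(7)}(7) − f^{(7)}(2)) = −1/1209600 · (-0.000999167 − (-78.7500)) = -6.51033e-05.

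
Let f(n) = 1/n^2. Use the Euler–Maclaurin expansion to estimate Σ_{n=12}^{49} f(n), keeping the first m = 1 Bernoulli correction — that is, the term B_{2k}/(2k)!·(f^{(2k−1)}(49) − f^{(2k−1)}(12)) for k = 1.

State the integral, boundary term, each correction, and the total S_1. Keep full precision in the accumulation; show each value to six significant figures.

The integral term ∫_12^49 1/x^2 dx = 0.0629252.
Endpoint term: (f(12) + f(49))/2 = (0.00694444 + 0.000416493)/2 = 0.00368047.
Running total after boundary: 0.0666056.
Order-1 term: 1/12 · (-1.69997e-05 − (-0.00115741)) = 9.50340e-05.

S_1 ≈ 0.0667007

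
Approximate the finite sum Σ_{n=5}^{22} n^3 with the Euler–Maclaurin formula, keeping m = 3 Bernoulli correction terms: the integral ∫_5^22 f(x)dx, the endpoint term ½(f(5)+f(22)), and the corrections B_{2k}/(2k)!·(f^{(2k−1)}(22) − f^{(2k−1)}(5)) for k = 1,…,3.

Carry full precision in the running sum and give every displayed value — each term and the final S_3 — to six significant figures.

S_3 ≈ 63909.0

The integral term ∫_5^22 x^3 dx = 58407.8.
Endpoint term: (f(5) + f(22))/2 = (125.000 + 10648.0)/2 = 5386.50.
Running total after boundary: 63794.2.
Correction k=1: B_{2}/2! · (f^{(1)}(22) − f^{(1)}(5)) = 1/12 · (1452.00 − 75.0000) = 114.750.
Running total after k=1: 63909.0.
Correction k=2: B_{4}/4! · (f^{(3)}(22) − f^{(3)}(5)) = −1/720 · (6.00000 − 6.00000) = 0.00000.
Running total after k=2: 63909.0.
Correction k=3: B_{6}/6! · (f^{(5)}(22) − f^{(5)}(5)) = 1/30240 · (0.00000 − 0.00000) = 0.00000.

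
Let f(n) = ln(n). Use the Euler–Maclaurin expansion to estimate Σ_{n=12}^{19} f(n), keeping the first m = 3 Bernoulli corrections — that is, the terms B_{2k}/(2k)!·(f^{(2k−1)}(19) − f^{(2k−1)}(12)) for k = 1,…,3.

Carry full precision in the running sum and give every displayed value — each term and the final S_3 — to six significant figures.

S_3 ≈ 21.8376

The integral term ∫_12^19 ln(x) dx = 19.1255.
½[f(12) + f(19)] = ½[2.48491 + 2.94444] = 2.71467.
So far: 21.8401.
Order-1 term: 1/12 · (0.0526316 − 0.0833333) = -0.00255848.
After k=1: 21.8376.
Order-2 term: −1/720 · (0.000291588 − 0.00115741) = 1.20253e-06.
After k=2: 21.8376.
Order-3 term: 1/30240 · (9.69267e-06 − 9.64506e-05) = -2.86898e-09.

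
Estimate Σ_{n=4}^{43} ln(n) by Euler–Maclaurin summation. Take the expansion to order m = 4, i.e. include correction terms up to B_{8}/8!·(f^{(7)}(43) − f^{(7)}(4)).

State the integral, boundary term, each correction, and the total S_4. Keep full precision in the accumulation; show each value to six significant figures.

S_4 ≈ 119.741

The integral term ∫_4^43 ln(x) dx = 117.186.
Boundary: ½(f(4) + f(43)) = ½(1.38629 + 3.76120) = 2.57375.
Integral + boundary = 119.760.
Correction k=1: B_{2}/2! · (f^{(1)}(43) − f^{(1)}(4)) = 1/12 · (0.0232558 − 0.250000) = -0.0188953.
Running total after k=1: 119.741.
Correction k=2: B_{4}/4! · (f^{(3)}(43) − f^{(3)}(4)) = −1/720 · (2.51550e-05 − 0.0312500) = 4.33678e-05.
Running total after k=2: 119.741.
Correction k=3: B_{6}/6! · (f^{(5)}(43) − f^{(5)}(4)) = 1/30240 · (1.63256e-07 − 0.0234375) = -7.75044e-07.
Running total after k=3: 119.741.
Correction k=4: B_{8}/8! · (f^{(7)}(43) − f^{(7)}(4)) = −1/1209600 · (2.64883e-09 − 0.0439453) = 3.63304e-08.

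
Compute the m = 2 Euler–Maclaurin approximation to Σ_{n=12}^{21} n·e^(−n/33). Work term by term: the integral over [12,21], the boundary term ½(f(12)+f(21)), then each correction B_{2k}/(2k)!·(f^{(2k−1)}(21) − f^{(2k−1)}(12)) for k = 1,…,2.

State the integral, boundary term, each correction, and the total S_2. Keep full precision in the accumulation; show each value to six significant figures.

S_2 ≈ 98.9373

The integral term ∫_12^21 x·e^(−x/33) dx = 89.2306.
Endpoint term: (f(12) + f(21))/2 = (8.34173 + 11.1135)/2 = 9.72760.
Integral + boundary = 98.9582.
Correction k=1: B_{2}/2! · (f^{(1)}(21) − f^{(1)}(12)) = 1/12 · (0.192441 − 0.442364) = -0.0208269.
After k=1: 98.9373.
Correction k=2: B_{4}/4! · (f^{(3)}(21) − f^{(3)}(12)) = −1/720 · (0.00114864 − 0.00168288) = 7.41996e-07.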